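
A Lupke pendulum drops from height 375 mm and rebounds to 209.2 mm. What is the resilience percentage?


Resilience = h_rebound / h_drop * 100
= 209.2 / 375 * 100
= 55.8%

55.8%


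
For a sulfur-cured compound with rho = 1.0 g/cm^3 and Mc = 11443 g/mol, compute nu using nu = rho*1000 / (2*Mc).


nu = rho * 1000 / (2 * Mc)
nu = 1.0 * 1000 / (2 * 11443)
nu = 1000.0 / 22886
nu = 0.0437 mol/L

0.0437 mol/L


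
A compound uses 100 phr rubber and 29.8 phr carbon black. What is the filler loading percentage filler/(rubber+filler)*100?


Filler % = filler / (rubber + filler) * 100
= 29.8 / (100 + 29.8) * 100
= 29.8 / 129.8 * 100
= 22.96%

22.96%


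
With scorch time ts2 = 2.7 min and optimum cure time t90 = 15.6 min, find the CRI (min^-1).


CRI = 100 / (t90 - ts2)
= 100 / (15.6 - 2.7)
= 100 / 12.9
= 7.75 min^-1

7.75 min^-1


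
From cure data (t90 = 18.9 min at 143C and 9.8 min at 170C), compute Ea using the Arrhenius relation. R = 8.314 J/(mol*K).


T1 = 416.15 K, T2 = 443.15 K
1/T1 - 1/T2 = 1.4641e-04
ln(t1/t2) = ln(18.9/9.8) = 0.6568
Ea = 8.314 * 0.6568 / 1.4641e-04 = 37296.3663 J/mol
Ea = 37.3 kJ/mol

37.3 kJ/mol


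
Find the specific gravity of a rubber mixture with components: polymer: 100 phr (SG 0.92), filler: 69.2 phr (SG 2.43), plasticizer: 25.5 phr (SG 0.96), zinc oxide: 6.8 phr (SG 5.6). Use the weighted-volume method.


Sum of weights = 201.5
Volume contributions:
  polymer: 100/0.92 = 108.6957
  filler: 69.2/2.43 = 28.4774
  plasticizer: 25.5/0.96 = 26.5625
  zinc oxide: 6.8/5.6 = 1.2143
Sum of volumes = 164.9498
SG = 201.5 / 164.9498 = 1.222

SG = 1.222


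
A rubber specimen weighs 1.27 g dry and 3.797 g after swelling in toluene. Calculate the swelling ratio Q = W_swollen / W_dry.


Q = W_swollen / W_dry
Q = 3.797 / 1.27
Q = 2.99

Q = 2.99


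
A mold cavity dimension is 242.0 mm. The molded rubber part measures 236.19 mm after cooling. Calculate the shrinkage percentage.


Shrinkage = (mold - part) / mold * 100
= (242.0 - 236.19) / 242.0 * 100
= 5.81 / 242.0 * 100
= 2.4%

2.4%


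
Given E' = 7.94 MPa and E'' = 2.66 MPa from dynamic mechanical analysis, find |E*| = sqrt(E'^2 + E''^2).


|E*| = sqrt(E'^2 + E''^2)
= sqrt(7.94^2 + 2.66^2)
= sqrt(63.0436 + 7.0756)
= 8.374 MPa

8.374 MPa


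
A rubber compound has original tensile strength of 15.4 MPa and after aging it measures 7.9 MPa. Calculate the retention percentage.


Retention = aged / original * 100
= 7.9 / 15.4 * 100
= 51.3%

51.3%


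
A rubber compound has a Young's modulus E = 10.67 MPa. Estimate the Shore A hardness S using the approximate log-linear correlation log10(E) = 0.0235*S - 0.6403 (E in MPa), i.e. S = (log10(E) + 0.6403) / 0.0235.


log10(E) = 0.0235*S - 0.6403  =>  S = (log10(E) + 0.6403) / 0.0235
log10(10.67) = 1.028164
S = (1.028164 + 0.6403) / 0.0235 = 1.668464 / 0.0235
S = 71.0

Shore A = 71.0


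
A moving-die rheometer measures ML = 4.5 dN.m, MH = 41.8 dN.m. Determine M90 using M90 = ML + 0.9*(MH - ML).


M90 = ML + 0.9 * (MH - ML)
M90 = 4.5 + 0.9 * (41.8 - 4.5)
M90 = 4.5 + 0.9 * 37.3
M90 = 38.07 dN.m

38.07 dN.m


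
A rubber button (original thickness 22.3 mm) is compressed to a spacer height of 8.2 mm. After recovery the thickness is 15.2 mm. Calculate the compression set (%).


CS = (t0 - recovered) / (t0 - ts) * 100
= (22.3 - 15.2) / (22.3 - 8.2) * 100
= 7.1 / 14.1 * 100
= 50.4%

50.4%


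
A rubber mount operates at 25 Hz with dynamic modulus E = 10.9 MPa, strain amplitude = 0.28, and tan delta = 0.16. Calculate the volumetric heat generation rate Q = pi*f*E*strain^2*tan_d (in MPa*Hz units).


Q = pi * f * E * strain^2 * tan_d
= pi * 25 * 10.9 * 0.28^2 * 0.16
= pi * 25 * 10.9 * 0.0784 * 0.16
= 10.7387

Q = 10.7387


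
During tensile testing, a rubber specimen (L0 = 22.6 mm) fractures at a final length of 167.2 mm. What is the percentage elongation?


Elongation = (Lf - L0) / L0 * 100
= (167.2 - 22.6) / 22.6 * 100
= 144.6 / 22.6 * 100
= 639.8%

639.8%


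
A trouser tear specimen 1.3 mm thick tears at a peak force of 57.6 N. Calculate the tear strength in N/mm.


Tear strength = force / thickness
= 57.6 / 1.3
= 44.31 N/mm

44.31 N/mm


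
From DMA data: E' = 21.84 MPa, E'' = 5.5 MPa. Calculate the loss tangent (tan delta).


tan delta = E'' / E'
= 5.5 / 21.84
= 0.2518

tan delta = 0.2518


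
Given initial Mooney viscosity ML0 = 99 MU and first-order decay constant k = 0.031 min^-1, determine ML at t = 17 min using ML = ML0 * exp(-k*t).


ML = ML0 * exp(-k * t)
ML = 99 * exp(-0.031 * 17)
ML = 99 * 0.5904
ML = 58.45 MU

58.45 MU


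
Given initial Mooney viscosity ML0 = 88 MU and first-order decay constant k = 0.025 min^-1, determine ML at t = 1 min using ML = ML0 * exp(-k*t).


ML = ML0 * exp(-k * t)
ML = 88 * exp(-0.025 * 1)
ML = 88 * 0.9753
ML = 85.83 MU

85.83 MU


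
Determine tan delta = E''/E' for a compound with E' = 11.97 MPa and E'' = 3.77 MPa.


tan delta = E'' / E'
= 3.77 / 11.97
= 0.315

tan delta = 0.315


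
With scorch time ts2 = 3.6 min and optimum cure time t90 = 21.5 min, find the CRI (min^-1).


CRI = 100 / (t90 - ts2)
= 100 / (21.5 - 3.6)
= 100 / 17.9
= 5.59 min^-1

5.59 min^-1


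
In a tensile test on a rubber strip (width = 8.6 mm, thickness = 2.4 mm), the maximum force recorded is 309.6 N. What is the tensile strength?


Area = width * thickness = 8.6 * 2.4 = 20.64 mm^2
TS = force / area = 309.6 / 20.64 = 15.0 MPa

15.0 MPa


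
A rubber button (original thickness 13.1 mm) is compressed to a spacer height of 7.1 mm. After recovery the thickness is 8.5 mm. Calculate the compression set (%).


CS = (t0 - recovered) / (t0 - ts) * 100
= (13.1 - 8.5) / (13.1 - 7.1) * 100
= 4.6 / 6.0 * 100
= 76.7%

76.7%


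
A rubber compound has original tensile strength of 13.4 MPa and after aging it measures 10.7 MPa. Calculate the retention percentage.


Retention = aged / original * 100
= 10.7 / 13.4 * 100
= 79.9%

79.9%


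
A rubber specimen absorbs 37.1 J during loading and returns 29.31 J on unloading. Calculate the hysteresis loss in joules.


Hysteresis loss = loading - unloading
= 37.1 - 29.31
= 7.79 J

7.79 J


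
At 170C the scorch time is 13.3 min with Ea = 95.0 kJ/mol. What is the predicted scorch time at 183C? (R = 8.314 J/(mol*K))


Convert temperatures: T1 = 170 + 273.15 = 443.15 K, T2 = 183 + 273.15 = 456.15 K
ts2_new = 13.3 * exp(95000 / 8.314 * (1/456.15 - 1/443.15))
1/T2 - 1/T1 = -6.4311e-05
ts2_new = 6.38 min

6.38 min


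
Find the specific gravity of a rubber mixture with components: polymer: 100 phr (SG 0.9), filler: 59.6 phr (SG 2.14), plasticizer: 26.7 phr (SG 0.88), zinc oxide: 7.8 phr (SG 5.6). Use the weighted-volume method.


Sum of weights = 194.1
Volume contributions:
  polymer: 100/0.9 = 111.1111
  filler: 59.6/2.14 = 27.8505
  plasticizer: 26.7/0.88 = 30.3409
  zinc oxide: 7.8/5.6 = 1.3929
Sum of volumes = 170.6953
SG = 194.1 / 170.6953 = 1.137

SG = 1.137


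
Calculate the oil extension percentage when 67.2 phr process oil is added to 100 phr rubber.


Oil % = oil / (100 + oil) * 100
= 67.2 / (100 + 67.2) * 100
= 67.2 / 167.2 * 100
= 40.19%

40.19%


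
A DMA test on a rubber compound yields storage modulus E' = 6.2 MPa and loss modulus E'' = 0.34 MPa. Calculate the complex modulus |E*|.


|E*| = sqrt(E'^2 + E''^2)
= sqrt(6.2^2 + 0.34^2)
= sqrt(38.4400 + 0.1156)
= 6.209 MPa

6.209 MPa


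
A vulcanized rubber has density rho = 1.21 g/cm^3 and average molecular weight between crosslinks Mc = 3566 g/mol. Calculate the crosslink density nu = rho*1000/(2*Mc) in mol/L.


nu = rho * 1000 / (2 * Mc)
nu = 1.21 * 1000 / (2 * 3566)
nu = 1210.0 / 7132
nu = 0.1697 mol/L

0.1697 mol/L


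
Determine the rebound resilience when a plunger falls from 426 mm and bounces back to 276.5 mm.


Resilience = h_rebound / h_drop * 100
= 276.5 / 426 * 100
= 64.9%

64.9%


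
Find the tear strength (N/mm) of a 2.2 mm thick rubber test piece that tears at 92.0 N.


Tear strength = force / thickness
= 92.0 / 2.2
= 41.82 N/mm

41.82 N/mm


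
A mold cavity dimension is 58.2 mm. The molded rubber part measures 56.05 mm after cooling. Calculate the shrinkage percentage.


Shrinkage = (mold - part) / mold * 100
= (58.2 - 56.05) / 58.2 * 100
= 2.15 / 58.2 * 100
= 3.69%

3.69%


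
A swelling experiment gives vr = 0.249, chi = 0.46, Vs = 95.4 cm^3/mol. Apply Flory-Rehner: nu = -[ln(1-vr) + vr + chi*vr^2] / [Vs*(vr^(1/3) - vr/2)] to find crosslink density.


ln(1 - vr) = ln(1 - 0.249) = -0.2863
Numerator = -((-0.2863) + 0.249 + 0.46 * 0.249^2) = 0.0088
Denominator = 95.4 * (0.249^(1/3) - 0.249/2) = 48.1407
nu = 0.0088 / 48.1407 = 1.8340e-04 mol/cm^3

1.8340e-04 mol/cm^3


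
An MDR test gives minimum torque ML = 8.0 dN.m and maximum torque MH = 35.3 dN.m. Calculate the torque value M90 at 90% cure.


M90 = ML + 0.9 * (MH - ML)
M90 = 8.0 + 0.9 * (35.3 - 8.0)
M90 = 8.0 + 0.9 * 27.3
M90 = 32.57 dN.m

32.57 dN.m


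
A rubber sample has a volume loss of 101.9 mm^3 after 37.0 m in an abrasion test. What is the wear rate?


Rate = volume_loss / distance
= 101.9 / 37.0
= 2.754 mm^3/m

2.754 mm^3/m


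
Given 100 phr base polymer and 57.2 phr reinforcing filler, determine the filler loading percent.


Filler % = filler / (rubber + filler) * 100
= 57.2 / (100 + 57.2) * 100
= 57.2 / 157.2 * 100
= 36.39%

36.39%


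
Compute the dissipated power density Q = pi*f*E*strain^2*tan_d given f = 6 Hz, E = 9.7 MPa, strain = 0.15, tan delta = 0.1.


Q = pi * f * E * strain^2 * tan_d
= pi * 6 * 9.7 * 0.15^2 * 0.1
= pi * 6 * 9.7 * 0.0225 * 0.1
= 0.4114

Q = 0.4114


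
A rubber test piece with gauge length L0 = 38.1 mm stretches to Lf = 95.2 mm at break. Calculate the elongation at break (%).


Elongation = (Lf - L0) / L0 * 100
= (95.2 - 38.1) / 38.1 * 100
= 57.1 / 38.1 * 100
= 149.9%

149.9%


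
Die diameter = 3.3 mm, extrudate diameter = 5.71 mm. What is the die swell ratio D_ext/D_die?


Die swell ratio = D_extrudate / D_die
= 5.71 / 3.3
= 1.73

Die swell = 1.73


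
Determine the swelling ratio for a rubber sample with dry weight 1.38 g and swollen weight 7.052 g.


Q = W_swollen / W_dry
Q = 7.052 / 1.38
Q = 5.11

Q = 5.11


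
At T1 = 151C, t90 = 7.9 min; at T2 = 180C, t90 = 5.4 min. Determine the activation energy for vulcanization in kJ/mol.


T1 = 424.15 K, T2 = 453.15 K
1/T1 - 1/T2 = 1.5088e-04
ln(t1/t2) = ln(7.9/5.4) = 0.3805
Ea = 8.314 * 0.3805 / 1.5088e-04 = 20964.6118 J/mol
Ea = 20.96 kJ/mol

20.96 kJ/mol


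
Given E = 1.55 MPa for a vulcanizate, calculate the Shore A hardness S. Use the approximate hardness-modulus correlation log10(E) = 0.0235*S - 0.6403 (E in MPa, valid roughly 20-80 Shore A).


log10(E) = 0.0235*S - 0.6403  =>  S = (log10(E) + 0.6403) / 0.0235
log10(1.55) = 0.190332
S = (0.190332 + 0.6403) / 0.0235 = 0.830632 / 0.0235
S = 35.3

Shore A = 35.3


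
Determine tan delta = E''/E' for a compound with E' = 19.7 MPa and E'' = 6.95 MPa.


tan delta = E'' / E'
= 6.95 / 19.7
= 0.3528

tan delta = 0.3528


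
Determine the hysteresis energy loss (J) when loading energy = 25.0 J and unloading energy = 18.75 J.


Hysteresis loss = loading - unloading
= 25.0 - 18.75
= 6.25 J

6.25 J


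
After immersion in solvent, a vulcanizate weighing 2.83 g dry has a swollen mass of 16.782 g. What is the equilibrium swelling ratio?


Q = W_swollen / W_dry
Q = 16.782 / 2.83
Q = 5.93

Q = 5.93


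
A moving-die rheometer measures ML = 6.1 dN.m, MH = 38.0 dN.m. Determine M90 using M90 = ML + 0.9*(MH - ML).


M90 = ML + 0.9 * (MH - ML)
M90 = 6.1 + 0.9 * (38.0 - 6.1)
M90 = 6.1 + 0.9 * 31.9
M90 = 34.81 dN.m

34.81 dN.m


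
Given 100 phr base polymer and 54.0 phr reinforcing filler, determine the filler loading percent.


Filler % = filler / (rubber + filler) * 100
= 54.0 / (100 + 54.0) * 100
= 54.0 / 154.0 * 100
= 35.06%

35.06%


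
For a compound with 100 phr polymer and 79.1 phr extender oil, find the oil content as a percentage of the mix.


Oil % = oil / (100 + oil) * 100
= 79.1 / (100 + 79.1) * 100
= 79.1 / 179.1 * 100
= 44.17%

44.17%


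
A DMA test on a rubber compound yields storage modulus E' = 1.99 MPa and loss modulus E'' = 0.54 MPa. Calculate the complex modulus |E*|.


|E*| = sqrt(E'^2 + E''^2)
= sqrt(1.99^2 + 0.54^2)
= sqrt(3.9601 + 0.2916)
= 2.062 MPa

2.062 MPa


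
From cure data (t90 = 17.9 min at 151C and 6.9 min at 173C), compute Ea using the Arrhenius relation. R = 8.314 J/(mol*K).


T1 = 424.15 K, T2 = 446.15 K
1/T1 - 1/T2 = 1.1626e-04
ln(t1/t2) = ln(17.9/6.9) = 0.9533
Ea = 8.314 * 0.9533 / 1.1626e-04 = 68172.2882 J/mol
Ea = 68.17 kJ/mol

68.17 kJ/mol


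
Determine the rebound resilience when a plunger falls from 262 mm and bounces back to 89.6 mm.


Resilience = h_rebound / h_drop * 100
= 89.6 / 262 * 100
= 34.2%

34.2%


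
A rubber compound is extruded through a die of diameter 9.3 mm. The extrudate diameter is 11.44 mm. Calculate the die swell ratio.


Die swell ratio = D_extrudate / D_die
= 11.44 / 9.3
= 1.23

Die swell = 1.23


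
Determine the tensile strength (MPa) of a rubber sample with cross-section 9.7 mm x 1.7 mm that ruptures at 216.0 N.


Area = width * thickness = 9.7 * 1.7 = 16.49 mm^2
TS = force / area = 216.0 / 16.49 = 13.1 MPa

13.1 MPa


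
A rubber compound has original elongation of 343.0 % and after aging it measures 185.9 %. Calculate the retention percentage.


Retention = aged / original * 100
= 185.9 / 343.0 * 100
= 54.2%

54.2%


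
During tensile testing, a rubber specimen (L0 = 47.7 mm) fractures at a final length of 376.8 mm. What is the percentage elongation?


Elongation = (Lf - L0) / L0 * 100
= (376.8 - 47.7) / 47.7 * 100
= 329.1 / 47.7 * 100
= 689.9%

689.9%


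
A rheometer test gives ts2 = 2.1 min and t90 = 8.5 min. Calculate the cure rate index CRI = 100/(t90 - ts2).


CRI = 100 / (t90 - ts2)
= 100 / (8.5 - 2.1)
= 100 / 6.4
= 15.62 min^-1

15.62 min^-1


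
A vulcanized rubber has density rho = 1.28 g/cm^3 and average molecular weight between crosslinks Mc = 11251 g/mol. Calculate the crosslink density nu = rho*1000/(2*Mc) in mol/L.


nu = rho * 1000 / (2 * Mc)
nu = 1.28 * 1000 / (2 * 11251)
nu = 1280.0 / 22502
nu = 0.0569 mol/L

0.0569 mol/L


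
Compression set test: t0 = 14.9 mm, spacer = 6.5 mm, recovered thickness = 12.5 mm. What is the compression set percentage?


CS = (t0 - recovered) / (t0 - ts) * 100
= (14.9 - 12.5) / (14.9 - 6.5) * 100
= 2.4 / 8.4 * 100
= 28.6%

28.6%


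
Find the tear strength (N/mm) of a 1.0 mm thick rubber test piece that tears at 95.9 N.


Tear strength = force / thickness
= 95.9 / 1.0
= 95.9 N/mm

95.9 N/mm


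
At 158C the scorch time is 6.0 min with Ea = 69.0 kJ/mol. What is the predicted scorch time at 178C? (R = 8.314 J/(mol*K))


Convert temperatures: T1 = 158 + 273.15 = 431.15 K, T2 = 178 + 273.15 = 451.15 K
ts2_new = 6.0 * exp(69000 / 8.314 * (1/451.15 - 1/431.15))
1/T2 - 1/T1 = -1.0282e-04
ts2_new = 2.56 min

2.56 min


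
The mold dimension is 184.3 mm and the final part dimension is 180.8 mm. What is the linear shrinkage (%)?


Shrinkage = (mold - part) / mold * 100
= (184.3 - 180.8) / 184.3 * 100
= 3.5 / 184.3 * 100
= 1.9%

1.9%


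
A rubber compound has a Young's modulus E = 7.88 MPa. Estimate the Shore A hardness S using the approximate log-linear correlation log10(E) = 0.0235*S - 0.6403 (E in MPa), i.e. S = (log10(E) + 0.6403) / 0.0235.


log10(E) = 0.0235*S - 0.6403  =>  S = (log10(E) + 0.6403) / 0.0235
log10(7.88) = 0.896526
S = (0.896526 + 0.6403) / 0.0235 = 1.536826 / 0.0235
S = 65.4

Shore A = 65.4


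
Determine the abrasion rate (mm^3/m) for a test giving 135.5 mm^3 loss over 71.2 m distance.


Rate = volume_loss / distance
= 135.5 / 71.2
= 1.903 mm^3/m

1.903 mm^3/m


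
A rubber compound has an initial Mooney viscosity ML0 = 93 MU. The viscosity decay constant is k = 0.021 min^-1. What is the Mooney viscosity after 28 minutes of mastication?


ML = ML0 * exp(-k * t)
ML = 93 * exp(-0.021 * 28)
ML = 93 * 0.5554
ML = 51.66 MU

51.66 MU


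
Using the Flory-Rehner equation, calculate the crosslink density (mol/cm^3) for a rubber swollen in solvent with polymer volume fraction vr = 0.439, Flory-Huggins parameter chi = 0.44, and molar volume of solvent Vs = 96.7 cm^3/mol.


ln(1 - vr) = ln(1 - 0.439) = -0.5780
Numerator = -((-0.5780) + 0.439 + 0.44 * 0.439^2) = 0.0542
Denominator = 96.7 * (0.439^(1/3) - 0.439/2) = 52.2677
nu = 0.0542 / 52.2677 = 0.0010 mol/cm^3

0.0010 mol/cm^3


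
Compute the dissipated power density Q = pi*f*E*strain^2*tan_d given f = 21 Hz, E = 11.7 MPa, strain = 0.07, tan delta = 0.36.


Q = pi * f * E * strain^2 * tan_d
= pi * 21 * 11.7 * 0.07^2 * 0.36
= pi * 21 * 11.7 * 0.0049 * 0.36
= 1.3616

Q = 1.3616


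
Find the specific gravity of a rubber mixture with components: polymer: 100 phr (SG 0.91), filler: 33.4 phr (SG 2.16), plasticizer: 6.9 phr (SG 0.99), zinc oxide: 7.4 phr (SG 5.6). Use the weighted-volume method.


Sum of weights = 147.7
Volume contributions:
  polymer: 100/0.91 = 109.8901
  filler: 33.4/2.16 = 15.4630
  plasticizer: 6.9/0.99 = 6.9697
  zinc oxide: 7.4/5.6 = 1.3214
Sum of volumes = 133.6442
SG = 147.7 / 133.6442 = 1.105

SG = 1.105


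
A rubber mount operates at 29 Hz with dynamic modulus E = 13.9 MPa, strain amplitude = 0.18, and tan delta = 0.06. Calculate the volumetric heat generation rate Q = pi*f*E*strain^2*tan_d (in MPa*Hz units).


Q = pi * f * E * strain^2 * tan_d
= pi * 29 * 13.9 * 0.18^2 * 0.06
= pi * 29 * 13.9 * 0.0324 * 0.06
= 2.4618

Q = 2.4618


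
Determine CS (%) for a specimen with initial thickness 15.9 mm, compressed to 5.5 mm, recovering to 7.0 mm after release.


CS = (t0 - recovered) / (t0 - ts) * 100
= (15.9 - 7.0) / (15.9 - 5.5) * 100
= 8.9 / 10.4 * 100
= 85.6%

85.6%


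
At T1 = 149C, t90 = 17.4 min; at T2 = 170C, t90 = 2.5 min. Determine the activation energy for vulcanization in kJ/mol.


T1 = 422.15 K, T2 = 443.15 K
1/T1 - 1/T2 = 1.1225e-04
ln(t1/t2) = ln(17.4/2.5) = 1.9402
Ea = 8.314 * 1.9402 / 1.1225e-04 = 143697.8196 J/mol
Ea = 143.7 kJ/mol

143.7 kJ/mol


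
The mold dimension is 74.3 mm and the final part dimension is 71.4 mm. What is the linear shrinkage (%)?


Shrinkage = (mold - part) / mold * 100
= (74.3 - 71.4) / 74.3 * 100
= 2.9 / 74.3 * 100
= 3.9%

3.9%


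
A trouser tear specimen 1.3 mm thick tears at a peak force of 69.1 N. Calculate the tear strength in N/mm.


Tear strength = force / thickness
= 69.1 / 1.3
= 53.15 N/mm

53.15 N/mm


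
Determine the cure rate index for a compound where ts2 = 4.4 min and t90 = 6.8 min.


CRI = 100 / (t90 - ts2)
= 100 / (6.8 - 4.4)
= 100 / 2.4
= 41.67 min^-1

41.67 min^-1


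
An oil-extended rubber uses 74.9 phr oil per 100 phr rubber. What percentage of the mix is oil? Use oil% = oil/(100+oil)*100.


Oil % = oil / (100 + oil) * 100
= 74.9 / (100 + 74.9) * 100
= 74.9 / 174.9 * 100
= 42.82%

42.82%


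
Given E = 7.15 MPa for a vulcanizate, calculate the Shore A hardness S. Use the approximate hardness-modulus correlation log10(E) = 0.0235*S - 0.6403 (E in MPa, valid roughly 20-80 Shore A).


log10(E) = 0.0235*S - 0.6403  =>  S = (log10(E) + 0.6403) / 0.0235
log10(7.15) = 0.854306
S = (0.854306 + 0.6403) / 0.0235 = 1.494606 / 0.0235
S = 63.6

Shore A = 63.6


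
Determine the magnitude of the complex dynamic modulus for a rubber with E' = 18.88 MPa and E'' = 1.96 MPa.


|E*| = sqrt(E'^2 + E''^2)
= sqrt(18.88^2 + 1.96^2)
= sqrt(356.4544 + 3.8416)
= 18.981 MPa

18.981 MPa


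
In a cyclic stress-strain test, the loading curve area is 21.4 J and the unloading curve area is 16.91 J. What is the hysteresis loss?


Hysteresis loss = loading - unloading
= 21.4 - 16.91
= 4.49 J

4.49 J


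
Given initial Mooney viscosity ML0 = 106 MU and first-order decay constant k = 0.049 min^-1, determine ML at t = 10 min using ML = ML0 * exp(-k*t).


ML = ML0 * exp(-k * t)
ML = 106 * exp(-0.049 * 10)
ML = 106 * 0.6126
ML = 64.94 MU

64.94 MU


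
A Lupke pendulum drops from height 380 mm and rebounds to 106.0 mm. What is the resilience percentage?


Resilience = h_rebound / h_drop * 100
= 106.0 / 380 * 100
= 27.9%

27.9%


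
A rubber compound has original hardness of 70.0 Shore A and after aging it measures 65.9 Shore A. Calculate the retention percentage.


Retention = aged / original * 100
= 65.9 / 70.0 * 100
= 94.1%

94.1%


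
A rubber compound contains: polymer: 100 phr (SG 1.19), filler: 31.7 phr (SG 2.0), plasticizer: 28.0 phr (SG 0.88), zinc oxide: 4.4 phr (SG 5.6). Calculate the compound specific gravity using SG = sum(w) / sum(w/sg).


Sum of weights = 164.1
Volume contributions:
  polymer: 100/1.19 = 84.0336
  filler: 31.7/2.0 = 15.8500
  plasticizer: 28.0/0.88 = 31.8182
  zinc oxide: 4.4/5.6 = 0.7857
Sum of volumes = 132.4875
SG = 164.1 / 132.4875 = 1.239

SG = 1.239


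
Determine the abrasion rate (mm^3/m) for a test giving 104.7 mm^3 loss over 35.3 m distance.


Rate = volume_loss / distance
= 104.7 / 35.3
= 2.966 mm^3/m

2.966 mm^3/m


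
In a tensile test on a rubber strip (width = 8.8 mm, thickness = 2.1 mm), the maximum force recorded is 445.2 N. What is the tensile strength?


Area = width * thickness = 8.8 * 2.1 = 18.48 mm^2
TS = force / area = 445.2 / 18.48 = 24.09 MPa

24.09 MPa


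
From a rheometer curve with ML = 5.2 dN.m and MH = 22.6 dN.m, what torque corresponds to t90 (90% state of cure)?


M90 = ML + 0.9 * (MH - ML)
M90 = 5.2 + 0.9 * (22.6 - 5.2)
M90 = 5.2 + 0.9 * 17.4
M90 = 20.86 dN.m

20.86 dN.m


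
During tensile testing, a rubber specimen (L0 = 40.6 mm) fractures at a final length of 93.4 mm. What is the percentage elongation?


Elongation = (Lf - L0) / L0 * 100
= (93.4 - 40.6) / 40.6 * 100
= 52.8 / 40.6 * 100
= 130.0%

130.0%


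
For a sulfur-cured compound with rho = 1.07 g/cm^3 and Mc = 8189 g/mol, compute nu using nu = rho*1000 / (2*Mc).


nu = rho * 1000 / (2 * Mc)
nu = 1.07 * 1000 / (2 * 8189)
nu = 1070.0 / 16378
nu = 0.0653 mol/L

0.0653 mol/L


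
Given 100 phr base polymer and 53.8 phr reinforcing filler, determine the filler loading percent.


Filler % = filler / (rubber + filler) * 100
= 53.8 / (100 + 53.8) * 100
= 53.8 / 153.8 * 100
= 34.98%

34.98%


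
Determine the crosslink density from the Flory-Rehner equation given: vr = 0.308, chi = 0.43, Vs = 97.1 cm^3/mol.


ln(1 - vr) = ln(1 - 0.308) = -0.3682
Numerator = -((-0.3682) + 0.308 + 0.43 * 0.308^2) = 0.0194
Denominator = 97.1 * (0.308^(1/3) - 0.308/2) = 50.6213
nu = 0.0194 / 50.6213 = 3.8280e-04 mol/cm^3

3.8280e-04 mol/cm^3


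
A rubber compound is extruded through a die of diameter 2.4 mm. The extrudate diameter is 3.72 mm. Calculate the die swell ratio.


Die swell ratio = D_extrudate / D_die
= 3.72 / 2.4
= 1.55

Die swell = 1.55


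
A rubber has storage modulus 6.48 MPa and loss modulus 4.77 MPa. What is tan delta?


tan delta = E'' / E'
= 4.77 / 6.48
= 0.7361

tan delta = 0.7361


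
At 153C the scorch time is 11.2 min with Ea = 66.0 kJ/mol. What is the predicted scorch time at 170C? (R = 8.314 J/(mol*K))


Convert temperatures: T1 = 153 + 273.15 = 426.15 K, T2 = 170 + 273.15 = 443.15 K
ts2_new = 11.2 * exp(66000 / 8.314 * (1/443.15 - 1/426.15))
1/T2 - 1/T1 = -9.0019e-05
ts2_new = 5.48 min

5.48 min


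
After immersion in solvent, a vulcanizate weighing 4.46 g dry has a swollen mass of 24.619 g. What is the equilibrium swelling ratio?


Q = W_swollen / W_dry
Q = 24.619 / 4.46
Q = 5.52

Q = 5.52


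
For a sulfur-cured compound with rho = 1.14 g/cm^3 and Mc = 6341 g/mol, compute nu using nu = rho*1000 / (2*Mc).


nu = rho * 1000 / (2 * Mc)
nu = 1.14 * 1000 / (2 * 6341)
nu = 1140.0 / 12682
nu = 0.0899 mol/L

0.0899 mol/L


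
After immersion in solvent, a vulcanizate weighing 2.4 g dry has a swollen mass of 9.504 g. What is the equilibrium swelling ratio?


Q = W_swollen / W_dry
Q = 9.504 / 2.4
Q = 3.96

Q = 3.96


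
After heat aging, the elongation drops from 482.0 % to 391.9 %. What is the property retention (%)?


Retention = aged / original * 100
= 391.9 / 482.0 * 100
= 81.3%

81.3%


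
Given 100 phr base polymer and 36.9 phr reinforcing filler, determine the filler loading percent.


Filler % = filler / (rubber + filler) * 100
= 36.9 / (100 + 36.9) * 100
= 36.9 / 136.9 * 100
= 26.95%

26.95%


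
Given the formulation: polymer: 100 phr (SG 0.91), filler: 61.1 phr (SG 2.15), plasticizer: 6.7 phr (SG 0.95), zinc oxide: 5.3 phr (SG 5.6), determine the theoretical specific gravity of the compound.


Sum of weights = 173.1
Volume contributions:
  polymer: 100/0.91 = 109.8901
  filler: 61.1/2.15 = 28.4186
  plasticizer: 6.7/0.95 = 7.0526
  zinc oxide: 5.3/5.6 = 0.9464
Sum of volumes = 146.3078
SG = 173.1 / 146.3078 = 1.183

SG = 1.183


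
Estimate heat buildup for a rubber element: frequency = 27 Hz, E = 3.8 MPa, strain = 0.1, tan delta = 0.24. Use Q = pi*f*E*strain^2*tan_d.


Q = pi * f * E * strain^2 * tan_d
= pi * 27 * 3.8 * 0.1^2 * 0.24
= pi * 27 * 3.8 * 0.0100 * 0.24
= 0.7736

Q = 0.7736


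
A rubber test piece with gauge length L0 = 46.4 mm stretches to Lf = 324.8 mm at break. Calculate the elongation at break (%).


Elongation = (Lf - L0) / L0 * 100
= (324.8 - 46.4) / 46.4 * 100
= 278.4 / 46.4 * 100
= 600.0%

600.0%


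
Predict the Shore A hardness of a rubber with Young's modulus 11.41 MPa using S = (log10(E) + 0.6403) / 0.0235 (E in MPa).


log10(E) = 0.0235*S - 0.6403  =>  S = (log10(E) + 0.6403) / 0.0235
log10(11.41) = 1.057286
S = (1.057286 + 0.6403) / 0.0235 = 1.697586 / 0.0235
S = 72.2

Shore A = 72.2


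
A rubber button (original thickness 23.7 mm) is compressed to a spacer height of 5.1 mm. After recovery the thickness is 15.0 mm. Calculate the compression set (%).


CS = (t0 - recovered) / (t0 - ts) * 100
= (23.7 - 15.0) / (23.7 - 5.1) * 100
= 8.7 / 18.6 * 100
= 46.8%

46.8%


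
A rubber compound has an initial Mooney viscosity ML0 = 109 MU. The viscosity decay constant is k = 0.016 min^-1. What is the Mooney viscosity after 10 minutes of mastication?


ML = ML0 * exp(-k * t)
ML = 109 * exp(-0.016 * 10)
ML = 109 * 0.8521
ML = 92.88 MU

92.88 MU


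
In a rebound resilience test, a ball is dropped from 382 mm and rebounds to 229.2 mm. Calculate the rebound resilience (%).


Resilience = h_rebound / h_drop * 100
= 229.2 / 382 * 100
= 60.0%

60.0%


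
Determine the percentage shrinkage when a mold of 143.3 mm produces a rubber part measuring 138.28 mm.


Shrinkage = (mold - part) / mold * 100
= (143.3 - 138.28) / 143.3 * 100
= 5.02 / 143.3 * 100
= 3.5%

3.5%


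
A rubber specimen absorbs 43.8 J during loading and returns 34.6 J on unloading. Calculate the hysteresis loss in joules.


Hysteresis loss = loading - unloading
= 43.8 - 34.6
= 9.2 J

9.2 J


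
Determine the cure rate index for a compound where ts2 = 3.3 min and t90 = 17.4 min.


CRI = 100 / (t90 - ts2)
= 100 / (17.4 - 3.3)
= 100 / 14.1
= 7.09 min^-1

7.09 min^-1


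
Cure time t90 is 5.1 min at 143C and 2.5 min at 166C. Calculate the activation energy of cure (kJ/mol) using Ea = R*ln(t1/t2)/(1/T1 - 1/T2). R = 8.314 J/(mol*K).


T1 = 416.15 K, T2 = 439.15 K
1/T1 - 1/T2 = 1.2585e-04
ln(t1/t2) = ln(5.1/2.5) = 0.7129
Ea = 8.314 * 0.7129 / 1.2585e-04 = 47098.1585 J/mol
Ea = 47.1 kJ/mol

47.1 kJ/mol


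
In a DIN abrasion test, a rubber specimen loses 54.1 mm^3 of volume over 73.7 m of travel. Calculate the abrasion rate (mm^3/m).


Rate = volume_loss / distance
= 54.1 / 73.7
= 0.734 mm^3/m

0.734 mm^3/m


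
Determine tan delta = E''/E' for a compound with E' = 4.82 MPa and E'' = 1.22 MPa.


tan delta = E'' / E'
= 1.22 / 4.82
= 0.2531

tan delta = 0.2531


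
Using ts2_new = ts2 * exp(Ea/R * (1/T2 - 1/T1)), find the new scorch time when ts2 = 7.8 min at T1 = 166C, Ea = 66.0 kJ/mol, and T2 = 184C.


Convert temperatures: T1 = 166 + 273.15 = 439.15 K, T2 = 184 + 273.15 = 457.15 K
ts2_new = 7.8 * exp(66000 / 8.314 * (1/457.15 - 1/439.15))
1/T2 - 1/T1 = -8.9660e-05
ts2_new = 3.83 min

3.83 min


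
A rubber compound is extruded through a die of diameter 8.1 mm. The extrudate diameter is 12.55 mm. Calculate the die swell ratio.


Die swell ratio = D_extrudate / D_die
= 12.55 / 8.1
= 1.549

Die swell = 1.549


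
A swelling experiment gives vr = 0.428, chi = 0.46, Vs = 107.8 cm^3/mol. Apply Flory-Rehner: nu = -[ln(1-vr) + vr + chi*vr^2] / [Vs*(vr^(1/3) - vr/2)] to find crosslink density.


ln(1 - vr) = ln(1 - 0.428) = -0.5586
Numerator = -((-0.5586) + 0.428 + 0.46 * 0.428^2) = 0.0464
Denominator = 107.8 * (0.428^(1/3) - 0.428/2) = 58.1702
nu = 0.0464 / 58.1702 = 7.9683e-04 mol/cm^3

7.9683e-04 mol/cm^3


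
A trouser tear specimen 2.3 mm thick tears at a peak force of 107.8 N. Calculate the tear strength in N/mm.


Tear strength = force / thickness
= 107.8 / 2.3
= 46.87 N/mm

46.87 N/mm


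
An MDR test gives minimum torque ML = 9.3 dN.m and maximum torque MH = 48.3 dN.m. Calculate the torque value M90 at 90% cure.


M90 = ML + 0.9 * (MH - ML)
M90 = 9.3 + 0.9 * (48.3 - 9.3)
M90 = 9.3 + 0.9 * 39.0
M90 = 44.4 dN.m

44.4 dN.m


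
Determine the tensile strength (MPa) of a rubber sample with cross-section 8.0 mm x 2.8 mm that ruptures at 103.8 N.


Area = width * thickness = 8.0 * 2.8 = 22.4 mm^2
TS = force / area = 103.8 / 22.4 = 4.63 MPa

4.63 MPa


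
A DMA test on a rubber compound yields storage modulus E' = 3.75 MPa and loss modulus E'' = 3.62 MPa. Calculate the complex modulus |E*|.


|E*| = sqrt(E'^2 + E''^2)
= sqrt(3.75^2 + 3.62^2)
= sqrt(14.0625 + 13.1044)
= 5.212 MPa

5.212 MPa


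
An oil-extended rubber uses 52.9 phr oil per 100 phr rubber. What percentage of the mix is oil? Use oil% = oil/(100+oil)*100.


Oil % = oil / (100 + oil) * 100
= 52.9 / (100 + 52.9) * 100
= 52.9 / 152.9 * 100
= 34.6%

34.6%


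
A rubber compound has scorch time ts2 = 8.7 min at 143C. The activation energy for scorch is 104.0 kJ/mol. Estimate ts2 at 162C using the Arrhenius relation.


Convert temperatures: T1 = 143 + 273.15 = 416.15 K, T2 = 162 + 273.15 = 435.15 K
ts2_new = 8.7 * exp(104000 / 8.314 * (1/435.15 - 1/416.15))
1/T2 - 1/T1 = -1.0492e-04
ts2_new = 2.34 min

2.34 min


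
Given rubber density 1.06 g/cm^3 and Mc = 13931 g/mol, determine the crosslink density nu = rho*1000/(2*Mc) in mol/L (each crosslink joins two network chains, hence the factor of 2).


nu = rho * 1000 / (2 * Mc)
nu = 1.06 * 1000 / (2 * 13931)
nu = 1060.0 / 27862
nu = 0.0380 mol/L

0.0380 mol/L


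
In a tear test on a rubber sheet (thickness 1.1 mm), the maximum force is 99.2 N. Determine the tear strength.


Tear strength = force / thickness
= 99.2 / 1.1
= 90.18 N/mm

90.18 N/mm


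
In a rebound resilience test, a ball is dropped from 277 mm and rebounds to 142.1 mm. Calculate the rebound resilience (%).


Resilience = h_rebound / h_drop * 100
= 142.1 / 277 * 100
= 51.3%

51.3%


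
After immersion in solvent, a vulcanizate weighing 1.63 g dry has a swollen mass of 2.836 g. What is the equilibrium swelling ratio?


Q = W_swollen / W_dry
Q = 2.836 / 1.63
Q = 1.74

Q = 1.74


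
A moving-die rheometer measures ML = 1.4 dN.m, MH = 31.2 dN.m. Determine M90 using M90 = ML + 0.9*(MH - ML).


M90 = ML + 0.9 * (MH - ML)
M90 = 1.4 + 0.9 * (31.2 - 1.4)
M90 = 1.4 + 0.9 * 29.8
M90 = 28.22 dN.m

28.22 dN.m


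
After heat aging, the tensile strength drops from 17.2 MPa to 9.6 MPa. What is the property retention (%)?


Retention = aged / original * 100
= 9.6 / 17.2 * 100
= 55.8%

55.8%


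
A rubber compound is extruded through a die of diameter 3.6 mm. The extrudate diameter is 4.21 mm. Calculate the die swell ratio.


Die swell ratio = D_extrudate / D_die
= 4.21 / 3.6
= 1.169

Die swell = 1.169


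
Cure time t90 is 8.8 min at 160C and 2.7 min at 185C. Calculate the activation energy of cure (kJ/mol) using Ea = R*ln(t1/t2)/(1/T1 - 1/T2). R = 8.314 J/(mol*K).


T1 = 433.15 K, T2 = 458.15 K
1/T1 - 1/T2 = 1.2598e-04
ln(t1/t2) = ln(8.8/2.7) = 1.1815
Ea = 8.314 * 1.1815 / 1.2598e-04 = 77973.9846 J/mol
Ea = 77.97 kJ/mol

77.97 kJ/mol


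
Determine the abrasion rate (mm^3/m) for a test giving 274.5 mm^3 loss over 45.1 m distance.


Rate = volume_loss / distance
= 274.5 / 45.1
= 6.086 mm^3/m

6.086 mm^3/m


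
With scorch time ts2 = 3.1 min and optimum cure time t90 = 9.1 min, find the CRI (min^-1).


CRI = 100 / (t90 - ts2)
= 100 / (9.1 - 3.1)
= 100 / 6.0
= 16.67 min^-1

16.67 min^-1


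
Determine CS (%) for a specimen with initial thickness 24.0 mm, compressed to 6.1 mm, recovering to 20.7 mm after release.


CS = (t0 - recovered) / (t0 - ts) * 100
= (24.0 - 20.7) / (24.0 - 6.1) * 100
= 3.3 / 17.9 * 100
= 18.4%

18.4%


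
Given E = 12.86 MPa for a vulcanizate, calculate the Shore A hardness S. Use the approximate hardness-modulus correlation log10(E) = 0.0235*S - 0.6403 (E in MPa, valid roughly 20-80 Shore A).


log10(E) = 0.0235*S - 0.6403  =>  S = (log10(E) + 0.6403) / 0.0235
log10(12.86) = 1.109241
S = (1.109241 + 0.6403) / 0.0235 = 1.749541 / 0.0235
S = 74.4

Shore A = 74.4


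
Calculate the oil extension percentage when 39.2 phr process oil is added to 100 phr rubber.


Oil % = oil / (100 + oil) * 100
= 39.2 / (100 + 39.2) * 100
= 39.2 / 139.2 * 100
= 28.16%

28.16%


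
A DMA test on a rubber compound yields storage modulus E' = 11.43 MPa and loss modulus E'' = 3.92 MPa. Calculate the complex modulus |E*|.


|E*| = sqrt(E'^2 + E''^2)
= sqrt(11.43^2 + 3.92^2)
= sqrt(130.6449 + 15.3664)
= 12.084 MPa

12.084 MPa


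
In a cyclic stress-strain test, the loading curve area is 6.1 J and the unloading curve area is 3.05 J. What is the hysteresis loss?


Hysteresis loss = loading - unloading
= 6.1 - 3.05
= 3.05 J

3.05 J


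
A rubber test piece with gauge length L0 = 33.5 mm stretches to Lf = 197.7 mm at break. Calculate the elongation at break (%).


Elongation = (Lf - L0) / L0 * 100
= (197.7 - 33.5) / 33.5 * 100
= 164.2 / 33.5 * 100
= 490.1%

490.1%


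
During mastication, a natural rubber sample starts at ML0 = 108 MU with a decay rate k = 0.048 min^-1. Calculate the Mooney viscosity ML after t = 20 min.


ML = ML0 * exp(-k * t)
ML = 108 * exp(-0.048 * 20)
ML = 108 * 0.3829
ML = 41.35 MU

41.35 MU


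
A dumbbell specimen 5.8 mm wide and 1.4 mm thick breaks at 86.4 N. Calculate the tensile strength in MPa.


Area = width * thickness = 5.8 * 1.4 = 8.12 mm^2
TS = force / area = 86.4 / 8.12 = 10.64 MPa

10.64 MPa


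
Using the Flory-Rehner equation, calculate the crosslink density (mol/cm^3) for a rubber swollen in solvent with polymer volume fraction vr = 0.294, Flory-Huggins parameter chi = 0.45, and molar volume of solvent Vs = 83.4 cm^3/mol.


ln(1 - vr) = ln(1 - 0.294) = -0.3481
Numerator = -((-0.3481) + 0.294 + 0.45 * 0.294^2) = 0.0152
Denominator = 83.4 * (0.294^(1/3) - 0.294/2) = 43.1962
nu = 0.0152 / 43.1962 = 3.5290e-04 mol/cm^3

3.5290e-04 mol/cm^3


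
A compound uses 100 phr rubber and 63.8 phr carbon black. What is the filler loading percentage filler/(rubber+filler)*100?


Filler % = filler / (rubber + filler) * 100
= 63.8 / (100 + 63.8) * 100
= 63.8 / 163.8 * 100
= 38.95%

38.95%


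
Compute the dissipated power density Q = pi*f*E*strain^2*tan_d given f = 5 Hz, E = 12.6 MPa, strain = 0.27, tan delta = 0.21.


Q = pi * f * E * strain^2 * tan_d
= pi * 5 * 12.6 * 0.27^2 * 0.21
= pi * 5 * 12.6 * 0.0729 * 0.21
= 3.0300

Q = 3.0300


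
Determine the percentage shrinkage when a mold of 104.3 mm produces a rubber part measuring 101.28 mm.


Shrinkage = (mold - part) / mold * 100
= (104.3 - 101.28) / 104.3 * 100
= 3.02 / 104.3 * 100
= 2.9%

2.9%


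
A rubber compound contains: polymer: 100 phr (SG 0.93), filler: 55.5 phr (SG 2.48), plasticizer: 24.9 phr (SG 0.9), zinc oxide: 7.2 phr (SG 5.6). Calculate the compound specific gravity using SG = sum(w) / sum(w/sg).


Sum of weights = 187.6
Volume contributions:
  polymer: 100/0.93 = 107.5269
  filler: 55.5/2.48 = 22.3790
  plasticizer: 24.9/0.9 = 27.6667
  zinc oxide: 7.2/5.6 = 1.2857
Sum of volumes = 158.8583
SG = 187.6 / 158.8583 = 1.181

SG = 1.181


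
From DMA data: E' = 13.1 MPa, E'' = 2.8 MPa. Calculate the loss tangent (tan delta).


tan delta = E'' / E'
= 2.8 / 13.1
= 0.2137

tan delta = 0.2137


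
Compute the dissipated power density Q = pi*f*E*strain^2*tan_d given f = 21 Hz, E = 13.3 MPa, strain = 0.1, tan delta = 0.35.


Q = pi * f * E * strain^2 * tan_d
= pi * 21 * 13.3 * 0.1^2 * 0.35
= pi * 21 * 13.3 * 0.0100 * 0.35
= 3.0711

Q = 3.0711


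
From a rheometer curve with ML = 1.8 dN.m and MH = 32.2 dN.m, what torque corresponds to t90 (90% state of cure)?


M90 = ML + 0.9 * (MH - ML)
M90 = 1.8 + 0.9 * (32.2 - 1.8)
M90 = 1.8 + 0.9 * 30.4
M90 = 29.16 dN.m

29.16 dN.m


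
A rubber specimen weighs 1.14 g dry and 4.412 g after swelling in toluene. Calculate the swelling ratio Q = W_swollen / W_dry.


Q = W_swollen / W_dry
Q = 4.412 / 1.14
Q = 3.87

Q = 3.87


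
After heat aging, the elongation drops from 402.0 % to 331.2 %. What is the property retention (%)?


Retention = aged / original * 100
= 331.2 / 402.0 * 100
= 82.4%

82.4%


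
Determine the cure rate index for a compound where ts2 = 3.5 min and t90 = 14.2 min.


CRI = 100 / (t90 - ts2)
= 100 / (14.2 - 3.5)
= 100 / 10.7
= 9.35 min^-1

9.35 min^-1


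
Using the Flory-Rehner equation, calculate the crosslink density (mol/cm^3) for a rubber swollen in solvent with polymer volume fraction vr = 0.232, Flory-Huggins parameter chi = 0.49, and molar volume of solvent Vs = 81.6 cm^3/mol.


ln(1 - vr) = ln(1 - 0.232) = -0.2640
Numerator = -((-0.2640) + 0.232 + 0.49 * 0.232^2) = 0.0056
Denominator = 81.6 * (0.232^(1/3) - 0.232/2) = 40.6746
nu = 0.0056 / 40.6746 = 1.3748e-04 mol/cm^3

1.3748e-04 mol/cm^3


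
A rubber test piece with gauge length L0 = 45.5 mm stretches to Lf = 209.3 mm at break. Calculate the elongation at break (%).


Elongation = (Lf - L0) / L0 * 100
= (209.3 - 45.5) / 45.5 * 100
= 163.8 / 45.5 * 100
= 360.0%

360.0%


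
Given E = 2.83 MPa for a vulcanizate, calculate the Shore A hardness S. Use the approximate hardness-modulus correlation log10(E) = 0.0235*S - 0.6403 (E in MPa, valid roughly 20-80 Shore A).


log10(E) = 0.0235*S - 0.6403  =>  S = (log10(E) + 0.6403) / 0.0235
log10(2.83) = 0.451786
S = (0.451786 + 0.6403) / 0.0235 = 1.092086 / 0.0235
S = 46.5

Shore A = 46.5


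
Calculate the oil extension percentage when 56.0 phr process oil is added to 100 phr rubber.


Oil % = oil / (100 + oil) * 100
= 56.0 / (100 + 56.0) * 100
= 56.0 / 156.0 * 100
= 35.9%

35.9%


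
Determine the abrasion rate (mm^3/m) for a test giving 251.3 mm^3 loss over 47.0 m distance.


Rate = volume_loss / distance
= 251.3 / 47.0
= 5.347 mm^3/m

5.347 mm^3/m


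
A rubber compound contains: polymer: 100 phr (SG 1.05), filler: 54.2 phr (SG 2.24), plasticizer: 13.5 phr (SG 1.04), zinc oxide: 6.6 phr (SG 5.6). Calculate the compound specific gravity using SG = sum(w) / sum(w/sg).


Sum of weights = 174.3
Volume contributions:
  polymer: 100/1.05 = 95.2381
  filler: 54.2/2.24 = 24.1964
  plasticizer: 13.5/1.04 = 12.9808
  zinc oxide: 6.6/5.6 = 1.1786
Sum of volumes = 133.5939
SG = 174.3 / 133.5939 = 1.305

SG = 1.305


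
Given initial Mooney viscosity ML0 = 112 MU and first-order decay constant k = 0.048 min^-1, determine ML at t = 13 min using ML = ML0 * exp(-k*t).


ML = ML0 * exp(-k * t)
ML = 112 * exp(-0.048 * 13)
ML = 112 * 0.5358
ML = 60.01 MU

60.01 MU


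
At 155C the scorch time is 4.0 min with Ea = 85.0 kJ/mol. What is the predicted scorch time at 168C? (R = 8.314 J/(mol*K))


Convert temperatures: T1 = 155 + 273.15 = 428.15 K, T2 = 168 + 273.15 = 441.15 K
ts2_new = 4.0 * exp(85000 / 8.314 * (1/441.15 - 1/428.15))
1/T2 - 1/T1 = -6.8827e-05
ts2_new = 1.98 min

1.98 min
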